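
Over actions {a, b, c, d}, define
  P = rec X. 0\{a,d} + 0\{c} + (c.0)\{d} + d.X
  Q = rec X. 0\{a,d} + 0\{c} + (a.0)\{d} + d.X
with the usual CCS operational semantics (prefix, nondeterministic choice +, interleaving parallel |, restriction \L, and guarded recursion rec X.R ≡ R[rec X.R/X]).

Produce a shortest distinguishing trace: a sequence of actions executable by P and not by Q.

c

LTS(P): 2 reachable states
  u0 = rec X. 0\{a,d} + 0\{c} + (c.0)\{d} + d.X → —c→ u1, —d→ u0
  u1 = 0\{d} → (no moves)
LTS(Q): 2 reachable states
  v0 = rec X. 0\{a,d} + 0\{c} + (a.0)\{d} + d.X → —a→ v1, —d→ v0
  v1 = 0\{d} → (no moves)
Run σ = ⟨c⟩ on P: start {u0}
  after c @ step 1: {u1}
  — P admits the full trace.
Run σ = ⟨c⟩ on Q: start {v0}
  after c @ step 1: ∅ (Q stuck)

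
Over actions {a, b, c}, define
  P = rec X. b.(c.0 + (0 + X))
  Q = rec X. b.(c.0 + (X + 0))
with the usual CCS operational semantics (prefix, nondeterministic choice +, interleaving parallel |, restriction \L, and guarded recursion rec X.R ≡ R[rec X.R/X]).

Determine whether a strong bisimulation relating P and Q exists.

Reachable graph of P (3 states):
  m0 = rec X. b.(c.0 + (0 + X)) → -b-> m1
  m1 = c.0 + (0 + (rec X. b.(c.0 + (0 + X)))) → -b-> m1, -c-> m2
  m2 = 0 → ·
Reachable graph of Q (3 states):
  n0 = rec X. b.(c.0 + (X + 0)) → -b-> n1
  n1 = c.0 + ((rec X. b.(c.0 + (X + 0))) + 0) → -b-> n1, -c-> n2
  n2 = 0 → ·
Bisimilarity quotient blocks:
  B0 = {m0, n0}
  B1 = {m1, n1}
  B2 = {m2, n2}
m0 ∈ B0, n0 ∈ B0 → same block

YES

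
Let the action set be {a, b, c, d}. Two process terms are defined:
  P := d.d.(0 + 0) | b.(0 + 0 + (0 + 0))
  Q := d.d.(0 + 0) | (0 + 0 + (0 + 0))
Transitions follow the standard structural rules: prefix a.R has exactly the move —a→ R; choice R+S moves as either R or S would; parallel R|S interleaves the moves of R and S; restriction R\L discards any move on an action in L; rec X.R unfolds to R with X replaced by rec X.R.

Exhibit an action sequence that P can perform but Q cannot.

b

LTS(P): 6 reachable states
  m0 = d.d.(0 + 0) | b.(0 + 0 + (0 + 0)) → —b→ m1, —d→ m2
  m1 = d.d.(0 + 0) | (0 + 0 + (0 + 0)) → —d→ m3
  m2 = d.(0 + 0) | b.(0 + 0 + (0 + 0)) → —b→ m3, —d→ m4
  m3 = d.(0 + 0) | (0 + 0 + (0 + 0)) → —d→ m5
  m4 = (0 + 0) | b.(0 + 0 + (0 + 0)) → —b→ m5
  m5 = (0 + 0) | (0 + 0 + (0 + 0)) → (no moves)
LTS(Q): 3 reachable states
  n0 = d.d.(0 + 0) | (0 + 0 + (0 + 0)) → —d→ n1
  n1 = d.(0 + 0) | (0 + 0 + (0 + 0)) → —d→ n2
  n2 = (0 + 0) | (0 + 0 + (0 + 0)) → (no moves)
Executing b from P (initial set {m0}):
  step 1 (b): {m1}
  — P admits the full trace.
Executing b from Q (initial set {n0}):
  step 1 (b): ∅  — Q cannot continue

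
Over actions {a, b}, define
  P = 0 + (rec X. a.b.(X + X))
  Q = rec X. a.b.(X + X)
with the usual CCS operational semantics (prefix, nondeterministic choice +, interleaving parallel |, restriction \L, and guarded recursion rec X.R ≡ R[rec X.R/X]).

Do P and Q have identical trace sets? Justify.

P's transition system — 3 states:
  p0 = 0 + (rec X. a.b.(X + X)) ⊢ —a→ p1
  p1 = b.((rec X. a.b.(X + X)) + (rec X. a.b.(X + X))) ⊢ —b→ p2
  p2 = (rec X. a.b.(X + X)) + (rec X. a.b.(X + X)) ⊢ —a→ p1
Q's transition system — 3 states:
  q0 = rec X. a.b.(X + X) ⊢ —a→ q1
  q1 = b.((rec X. a.b.(X + X)) + (rec X. a.b.(X + X))) ⊢ —b→ q2
  q2 = (rec X. a.b.(X + X)) + (rec X. a.b.(X + X)) ⊢ —a→ q1
Bisimilarity quotient blocks:
  B0 = {p0, p2, q0, q2}
  B1 = {p1, q1}
p0 ∈ B0, q0 ∈ B0 → same block
Bisimilar ⇒ trace-equivalent.

YES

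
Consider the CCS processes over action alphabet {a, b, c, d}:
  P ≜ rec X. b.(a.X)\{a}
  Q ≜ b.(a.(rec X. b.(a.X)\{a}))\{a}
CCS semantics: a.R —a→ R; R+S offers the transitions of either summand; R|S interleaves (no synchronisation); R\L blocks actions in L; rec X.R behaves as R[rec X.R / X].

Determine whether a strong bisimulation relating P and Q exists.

YES

Reachable graph of P (2 states):
  u0 = rec X. b.(a.X)\{a} :: -b-> u1
  u1 = (a.(rec X. b.(a.X)\{a}))\{a} :: deadlocked
Reachable graph of Q (2 states):
  v0 = b.(a.(rec X. b.(a.X)\{a}))\{a} :: -b-> v1
  v1 = (a.(rec X. b.(a.X)\{a}))\{a} :: deadlocked
Bisimilarity quotient blocks:
  B0 = {u0, v0}
  B1 = {u1, v1}
u0 ∈ B0, v0 ∈ B0 → same block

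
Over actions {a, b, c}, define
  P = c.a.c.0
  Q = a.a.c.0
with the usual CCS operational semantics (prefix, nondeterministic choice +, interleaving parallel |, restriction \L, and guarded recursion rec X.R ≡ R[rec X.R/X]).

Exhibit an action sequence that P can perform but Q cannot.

c

Reachable graph of P (4 states):
  s0 = c.a.c.0 has moves =c=> s1
  s1 = a.c.0 has moves =a=> s2
  s2 = c.0 has moves =c=> s3
  s3 = 0 has moves deadlocked
Reachable graph of Q (4 states):
  t0 = a.a.c.0 has moves =a=> t1
  t1 = a.c.0 has moves =a=> t2
  t2 = c.0 has moves =c=> t3
  t3 = 0 has moves deadlocked
Trace ⟨c⟩ through P, begin at {s0}:
  [1] c ⇒ {s1}
  ✓ P
Trace ⟨c⟩ through Q, begin at {t0}:
  [1] c ⇒ no successor for Q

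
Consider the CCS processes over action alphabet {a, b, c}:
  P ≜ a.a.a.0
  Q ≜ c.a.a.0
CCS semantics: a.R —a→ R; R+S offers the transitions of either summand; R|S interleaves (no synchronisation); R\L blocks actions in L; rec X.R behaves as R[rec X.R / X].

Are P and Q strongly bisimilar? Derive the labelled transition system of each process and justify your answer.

P's transition system — 4 states:
  u0 = a.a.a.0 → ··a··> u1
  u1 = a.a.0 → ··a··> u2
  u2 = a.0 → ··a··> u3
  u3 = 0 → deadlocked
Q's transition system — 4 states:
  v0 = c.a.a.0 → ··c··> v1
  v1 = a.a.0 → ··a··> v2
  v2 = a.0 → ··a··> v3
  v3 = 0 → deadlocked
Partition-refinement fixed point:
  B0 = {u0}
  B1 = {u1, v1}
  B2 = {u2, v2}
  B3 = {u3, v3}
  B4 = {v0}
u0 ∈ B0, v0 ∈ B4 → different blocks

not bisimilar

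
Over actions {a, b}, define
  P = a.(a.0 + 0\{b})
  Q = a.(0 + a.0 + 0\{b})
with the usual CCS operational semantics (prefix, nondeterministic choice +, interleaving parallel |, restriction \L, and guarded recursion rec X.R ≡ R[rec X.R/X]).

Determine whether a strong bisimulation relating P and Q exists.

YES

P's transition system — 3 states:
  p0 = a.(a.0 + 0\{b}) ⊢ ··a··> p1
  p1 = a.0 + 0\{b} ⊢ ··a··> p2
  p2 = 0 ⊢ stopped
Q's transition system — 3 states:
  q0 = a.(0 + a.0 + 0\{b}) ⊢ ··a··> q1
  q1 = 0 + a.0 + 0\{b} ⊢ ··a··> q2
  q2 = 0 ⊢ stopped
Bisimilarity quotient blocks:
  B0 = {p0, q0}
  B1 = {p1, q1}
  B2 = {p2, q2}
p0 ∈ B0, q0 ∈ B0 → same block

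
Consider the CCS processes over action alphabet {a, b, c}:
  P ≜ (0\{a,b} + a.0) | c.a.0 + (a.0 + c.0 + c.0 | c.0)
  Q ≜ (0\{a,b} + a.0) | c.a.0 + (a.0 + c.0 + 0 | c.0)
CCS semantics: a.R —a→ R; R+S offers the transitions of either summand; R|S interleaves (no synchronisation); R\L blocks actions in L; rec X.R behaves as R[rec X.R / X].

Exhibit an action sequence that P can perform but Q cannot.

cc

P's transition system — 9 states:
  u0 = (0\{a,b} + a.0) | c.a.0 + (a.0 + c.0 + c.0 | c.0) :: =a=> u1, =a=> u2, =c=> u1, =c=> u3, =c=> u4, =c=> u5
  u1 = 0 :: ∅
  u2 = 0 | c.a.0 :: =c=> u6
  u3 = (0\{a,b} + a.0) | a.0 :: =a=> u6, =a=> u7
  u4 = 0 | c.0 :: =c=> u8
  u5 = c.0 | 0 :: =c=> u8
  u6 = 0 | a.0 :: =a=> u8
  u7 = (0\{a,b} + a.0) | 0 :: =a=> u8
  u8 = 0 | 0 :: ∅
Q's transition system — 7 states:
  v0 = (0\{a,b} + a.0) | c.a.0 + (a.0 + c.0 + 0 | c.0) :: =a=> v1, =a=> v2, =c=> v1, =c=> v3, =c=> v4
  v1 = 0 :: ∅
  v2 = 0 | c.a.0 :: =c=> v5
  v3 = (0\{a,b} + a.0) | a.0 :: =a=> v5, =a=> v6
  v4 = 0 | 0 :: ∅
  v5 = 0 | a.0 :: =a=> v4
  v6 = (0\{a,b} + a.0) | 0 :: =a=> v4
Run σ = ⟨cc⟩ on P: start {u0}
  after c @ step 1: {u1, u3, u4, u5}
  after c @ step 2: {u8}
  — P admits the full trace.
Run σ = ⟨cc⟩ on Q: start {v0}
  after c @ step 1: {v1, v3, v4}
  after c @ step 2: ∅  — Q cannot continue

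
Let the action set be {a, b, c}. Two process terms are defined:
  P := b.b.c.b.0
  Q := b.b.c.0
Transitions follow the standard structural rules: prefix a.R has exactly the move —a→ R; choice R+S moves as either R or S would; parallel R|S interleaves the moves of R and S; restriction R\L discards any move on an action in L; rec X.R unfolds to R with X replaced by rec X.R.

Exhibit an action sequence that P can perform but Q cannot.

P's transition system — 5 states:
  u0 = b.b.c.b.0 has moves --b--▸ u1
  u1 = b.c.b.0 has moves --b--▸ u2
  u2 = c.b.0 has moves --c--▸ u3
  u3 = b.0 has moves --b--▸ u4
  u4 = 0 has moves ·
Q's transition system — 4 states:
  v0 = b.b.c.0 has moves --b--▸ v1
  v1 = b.c.0 has moves --b--▸ v2
  v2 = c.0 has moves --c--▸ v3
  v3 = 0 has moves ·
Trace ⟨bbcb⟩ through P, begin at {u0}:
  [1] b ⇒ {u1}
  [2] b ⇒ {u2}
  [3] c ⇒ {u3}
  [4] b ⇒ {u4}
  ✓ P
Trace ⟨bbcb⟩ through Q, begin at {v0}:
  [1] b ⇒ {v1}
  [2] b ⇒ {v2}
  [3] c ⇒ {v3}
  [4] b ⇒ no successor for Q

bbcb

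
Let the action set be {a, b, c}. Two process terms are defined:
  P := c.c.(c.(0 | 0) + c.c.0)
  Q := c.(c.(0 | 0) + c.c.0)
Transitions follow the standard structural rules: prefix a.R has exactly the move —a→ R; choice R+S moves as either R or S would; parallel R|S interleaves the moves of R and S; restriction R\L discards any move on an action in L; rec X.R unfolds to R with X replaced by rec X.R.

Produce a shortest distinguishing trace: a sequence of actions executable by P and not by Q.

cccc

Reachable graph of P (6 states):
  s0 = c.c.(c.(0 | 0) + c.c.0) → —c→ s1
  s1 = c.(c.(0 | 0) + c.c.0) → —c→ s2
  s2 = c.(0 | 0) + c.c.0 → —c→ s3, —c→ s4
  s3 = 0 | 0 → stopped
  s4 = c.0 → —c→ s5
  s5 = 0 → stopped
Reachable graph of Q (5 states):
  t0 = c.(c.(0 | 0) + c.c.0) → —c→ t1
  t1 = c.(0 | 0) + c.c.0 → —c→ t2, —c→ t3
  t2 = 0 | 0 → stopped
  t3 = c.0 → —c→ t4
  t4 = 0 → stopped
Trace ⟨cccc⟩ through P, begin at {s0}:
  after c @ step 1: {s1}
  after c @ step 2: {s2}
  after c @ step 3: {s3, s4}
  after c @ step 4: {s5}
  ✓ P
Trace ⟨cccc⟩ through Q, begin at {t0}:
  after c @ step 1: {t1}
  after c @ step 2: {t2, t3}
  after c @ step 3: {t4}
  after c @ step 4: no successor for Q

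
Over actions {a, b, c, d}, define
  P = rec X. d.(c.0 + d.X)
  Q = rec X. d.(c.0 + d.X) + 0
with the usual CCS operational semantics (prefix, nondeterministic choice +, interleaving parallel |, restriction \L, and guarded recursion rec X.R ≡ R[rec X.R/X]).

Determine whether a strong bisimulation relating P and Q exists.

LTS(P): 3 reachable states
  p0 = rec X. d.(c.0 + d.X) → =d=> p1
  p1 = c.0 + d.(rec X. d.(c.0 + d.X)) → =c=> p2, =d=> p0
  p2 = 0 → (no moves)
LTS(Q): 3 reachable states
  q0 = rec X. d.(c.0 + d.X) + 0 → =d=> q1
  q1 = c.0 + d.(rec X. d.(c.0 + d.X) + 0) → =c=> q2, =d=> q0
  q2 = 0 → (no moves)
Bisimilarity quotient blocks:
  B0 = {p0, q0}
  B1 = {p1, q1}
  B2 = {p2, q2}
p0 ∈ B0, q0 ∈ B0 → same block

P ~ Q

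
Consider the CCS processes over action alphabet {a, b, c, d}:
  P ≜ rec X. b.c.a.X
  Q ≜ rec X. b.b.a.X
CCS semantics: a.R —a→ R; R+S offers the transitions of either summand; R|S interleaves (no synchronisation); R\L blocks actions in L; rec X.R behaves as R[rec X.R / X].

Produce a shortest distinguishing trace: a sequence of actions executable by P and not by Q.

P's transition system — 3 states:
  p0 = rec X. b.c.a.X has moves --b--▸ p1
  p1 = c.a.(rec X. b.c.a.X) has moves --c--▸ p2
  p2 = a.(rec X. b.c.a.X) has moves --a--▸ p0
Q's transition system — 3 states:
  q0 = rec X. b.b.a.X has moves --b--▸ q1
  q1 = b.a.(rec X. b.b.a.X) has moves --b--▸ q2
  q2 = a.(rec X. b.b.a.X) has moves --a--▸ q0
Executing bc from P (initial set {p0}):
  step 1 (b): {p1}
  step 2 (c): {p2}
  — P admits the full trace.
Executing bc from Q (initial set {q0}):
  step 1 (b): {q1}
  step 2 (c): ∅ (Q stuck)

bc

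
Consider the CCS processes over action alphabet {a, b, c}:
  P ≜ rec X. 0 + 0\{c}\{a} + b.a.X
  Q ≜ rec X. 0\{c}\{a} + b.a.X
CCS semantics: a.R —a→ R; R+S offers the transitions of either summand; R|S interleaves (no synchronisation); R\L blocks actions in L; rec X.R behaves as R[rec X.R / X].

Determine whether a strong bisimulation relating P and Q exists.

P's transition system — 2 states:
  p0 = rec X. 0 + 0\{c}\{a} + b.a.X ⊢ =b=> p1
  p1 = a.(rec X. 0 + 0\{c}\{a} + b.a.X) ⊢ =a=> p0
Q's transition system — 2 states:
  q0 = rec X. 0\{c}\{a} + b.a.X ⊢ =b=> q1
  q1 = a.(rec X. 0\{c}\{a} + b.a.X) ⊢ =a=> q0
Bisimilarity quotient blocks:
  B0 = {p0, q0}
  B1 = {p1, q1}
p0 ∈ B0, q0 ∈ B0 → same block

bisimilar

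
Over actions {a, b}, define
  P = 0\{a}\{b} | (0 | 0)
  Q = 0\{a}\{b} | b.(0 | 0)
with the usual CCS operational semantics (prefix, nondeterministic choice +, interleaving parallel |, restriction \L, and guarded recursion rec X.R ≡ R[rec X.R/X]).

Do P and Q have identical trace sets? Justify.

Reachable graph of P (1 states):
  p0 = 0\{a}\{b} | (0 | 0) :: ∅
Reachable graph of Q (2 states):
  q0 = 0\{a}\{b} | b.(0 | 0) :: ··b··> q1
  q1 = 0\{a}\{b} | (0 | 0) :: ∅
Trace ⟨b⟩ through Q, begin at {q0}:
  after b @ step 1: {q1}
  Q completes σ.
Trace ⟨b⟩ through P, begin at {p0}:
  after b @ step 1: ∅  — P cannot continue

traces(P) ≠ traces(Q) — witness ⟨b⟩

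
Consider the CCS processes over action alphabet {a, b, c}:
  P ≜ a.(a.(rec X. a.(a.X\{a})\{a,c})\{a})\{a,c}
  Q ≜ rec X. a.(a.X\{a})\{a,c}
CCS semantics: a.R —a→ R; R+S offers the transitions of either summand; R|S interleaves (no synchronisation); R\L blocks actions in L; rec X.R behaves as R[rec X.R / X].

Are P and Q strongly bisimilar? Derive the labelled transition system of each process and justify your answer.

P ~ Q

P's transition system — 2 states:
  p0 = a.(a.(rec X. a.(a.X\{a})\{a,c})\{a})\{a,c} → --a--▸ p1
  p1 = (a.(rec X. a.(a.X\{a})\{a,c})\{a})\{a,c} → stopped
Q's transition system — 2 states:
  q0 = rec X. a.(a.X\{a})\{a,c} → --a--▸ q1
  q1 = (a.(rec X. a.(a.X\{a})\{a,c})\{a})\{a,c} → stopped
Bisimilarity quotient blocks:
  B0 = {p0, q0}
  B1 = {p1, q1}
p0 ∈ B0, q0 ∈ B0 → same block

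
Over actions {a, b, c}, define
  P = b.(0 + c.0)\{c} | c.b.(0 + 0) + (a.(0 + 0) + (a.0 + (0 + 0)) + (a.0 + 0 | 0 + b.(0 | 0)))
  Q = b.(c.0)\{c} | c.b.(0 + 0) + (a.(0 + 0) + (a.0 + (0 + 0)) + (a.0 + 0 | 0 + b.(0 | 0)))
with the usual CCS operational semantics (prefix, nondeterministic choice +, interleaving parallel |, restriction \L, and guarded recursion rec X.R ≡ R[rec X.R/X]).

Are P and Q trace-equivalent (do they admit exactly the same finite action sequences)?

Reachable graph of P (9 states):
  p0 = b.(0 + c.0)\{c} | c.b.(0 + 0) + (a.(0 + 0) + (a.0 + (0 + 0)) + (a.0 + 0 | 0 + b.(0 | 0))) ⊢ =a=> p1, =a=> p2, =b=> p3, =b=> p4, =c=> p5
  p1 = 0 ⊢ deadlocked
  p2 = 0 + 0 ⊢ deadlocked
  p3 = (0 + c.0)\{c} | c.b.(0 + 0) ⊢ =c=> p6
  p4 = 0 | 0 ⊢ deadlocked
  p5 = b.(0 + c.0)\{c} | b.(0 + 0) ⊢ =b=> p6, =b=> p7
  p6 = (0 + c.0)\{c} | b.(0 + 0) ⊢ =b=> p8
  p7 = b.(0 + c.0)\{c} | (0 + 0) ⊢ =b=> p8
  p8 = (0 + c.0)\{c} | (0 + 0) ⊢ deadlocked
Reachable graph of Q (9 states):
  q0 = b.(c.0)\{c} | c.b.(0 + 0) + (a.(0 + 0) + (a.0 + (0 + 0)) + (a.0 + 0 | 0 + b.(0 | 0))) ⊢ =a=> q1, =a=> q2, =b=> q3, =b=> q4, =c=> q5
  q1 = 0 ⊢ deadlocked
  q2 = 0 + 0 ⊢ deadlocked
  q3 = (c.0)\{c} | c.b.(0 + 0) ⊢ =c=> q6
  q4 = 0 | 0 ⊢ deadlocked
  q5 = b.(c.0)\{c} | b.(0 + 0) ⊢ =b=> q6, =b=> q7
  q6 = (c.0)\{c} | b.(0 + 0) ⊢ =b=> q8
  q7 = b.(c.0)\{c} | (0 + 0) ⊢ =b=> q8
  q8 = (c.0)\{c} | (0 + 0) ⊢ deadlocked
Coarsest stable partition (strong bisimilarity classes):
  B0 = {p0, q0}
  B1 = {p1, p2, p4, p8, q1, q2, q4, q8}
  B2 = {p5, q5}
  B3 = {p6, p7, q6, q7}
  B4 = {p3, q3}
p0 ∈ B0, q0 ∈ B0 → same block
Bisimilar ⇒ trace-equivalent.

trace-equivalent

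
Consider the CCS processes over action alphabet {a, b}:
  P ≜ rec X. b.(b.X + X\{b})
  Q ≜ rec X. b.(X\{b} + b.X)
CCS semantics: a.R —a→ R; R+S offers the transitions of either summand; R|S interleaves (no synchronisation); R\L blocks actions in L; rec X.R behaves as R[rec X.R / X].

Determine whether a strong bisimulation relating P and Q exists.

P ~ Q

P's transition system — 2 states:
  s0 = rec X. b.(b.X + X\{b}) | --b--▸ s1
  s1 = b.(rec X. b.(b.X + X\{b})) + (rec X. b.(b.X + X\{b}))\{b} | --b--▸ s0
Q's transition system — 2 states:
  t0 = rec X. b.(X\{b} + b.X) | --b--▸ t1
  t1 = (rec X. b.(X\{b} + b.X))\{b} + b.(rec X. b.(X\{b} + b.X)) | --b--▸ t0
Bisimilarity quotient blocks:
  B0 = {s0, s1, t0, t1}
s0 ∈ B0, t0 ∈ B0 → same block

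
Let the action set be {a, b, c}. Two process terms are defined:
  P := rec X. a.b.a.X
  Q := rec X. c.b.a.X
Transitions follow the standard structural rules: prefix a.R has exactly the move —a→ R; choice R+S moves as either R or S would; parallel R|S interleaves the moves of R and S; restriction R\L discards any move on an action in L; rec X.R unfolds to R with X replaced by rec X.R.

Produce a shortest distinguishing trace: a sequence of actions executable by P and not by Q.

a

Reachable graph of P (3 states):
  u0 = rec X. a.b.a.X → --a--▸ u1
  u1 = b.a.(rec X. a.b.a.X) → --b--▸ u2
  u2 = a.(rec X. a.b.a.X) → --a--▸ u0
Reachable graph of Q (3 states):
  v0 = rec X. c.b.a.X → --c--▸ v1
  v1 = b.a.(rec X. c.b.a.X) → --b--▸ v2
  v2 = a.(rec X. c.b.a.X) → --a--▸ v0
Executing a from P (initial set {u0}):
  step 1 (a): {u1}
  ✓ P
Executing a from Q (initial set {v0}):
  step 1 (a): ∅  — Q cannot continue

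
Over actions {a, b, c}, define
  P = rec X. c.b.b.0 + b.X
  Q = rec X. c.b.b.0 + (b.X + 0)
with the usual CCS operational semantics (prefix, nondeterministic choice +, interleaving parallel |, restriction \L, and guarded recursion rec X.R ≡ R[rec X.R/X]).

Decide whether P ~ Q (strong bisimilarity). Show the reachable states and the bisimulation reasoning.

P ~ Q

LTS(P): 4 reachable states
  u0 = rec X. c.b.b.0 + b.X | ··b··> u0, ··c··> u1
  u1 = b.b.0 | ··b··> u2
  u2 = b.0 | ··b··> u3
  u3 = 0 | deadlocked
LTS(Q): 4 reachable states
  v0 = rec X. c.b.b.0 + (b.X + 0) | ··b··> v0, ··c··> v1
  v1 = b.b.0 | ··b··> v2
  v2 = b.0 | ··b··> v3
  v3 = 0 | deadlocked
Bisimilarity quotient blocks:
  B0 = {u0, v0}
  B1 = {u1, v1}
  B2 = {u2, v2}
  B3 = {u3, v3}
u0 ∈ B0, v0 ∈ B0 → same block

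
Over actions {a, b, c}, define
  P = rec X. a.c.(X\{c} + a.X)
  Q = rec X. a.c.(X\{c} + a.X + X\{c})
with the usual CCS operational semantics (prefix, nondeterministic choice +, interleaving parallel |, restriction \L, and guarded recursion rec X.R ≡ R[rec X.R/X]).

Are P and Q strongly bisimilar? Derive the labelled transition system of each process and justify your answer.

bisimilar

P's transition system — 4 states:
  u0 = rec X. a.c.(X\{c} + a.X) ⊢ —a→ u1
  u1 = c.((rec X. a.c.(X\{c} + a.X))\{c} + a.(rec X. a.c.(X\{c} + a.X))) ⊢ —c→ u2
  u2 = (rec X. a.c.(X\{c} + a.X))\{c} + a.(rec X. a.c.(X\{c} + a.X)) ⊢ —a→ u0, —a→ u3
  u3 = (c.((rec X. a.c.(X\{c} + a.X))\{c} + a.(rec X. a.c.(X\{c} + a.X))))\{c} ⊢ ·
Q's transition system — 4 states:
  v0 = rec X. a.c.(X\{c} + a.X + X\{c}) ⊢ —a→ v1
  v1 = c.((rec X. a.c.(X\{c} + a.X + X\{c}))\{c} + a.(rec X. a.c.(X\{c} + a.X + X\{c})) + (rec X. a.c.(X\{c} + a.X + X\{c}))\{c}) ⊢ —c→ v2
  v2 = (rec X. a.c.(X\{c} + a.X + X\{c}))\{c} + a.(rec X. a.c.(X\{c} + a.X + X\{c})) + (rec X. a.c.(X\{c} + a.X + X\{c}))\{c} ⊢ —a→ v0, —a→ v3
  v3 = (c.((rec X. a.c.(X\{c} + a.X + X\{c}))\{c} + a.(rec X. a.c.(X\{c} + a.X + X\{c})) + (rec X. a.c.(X\{c} + a.X + X\{c}))\{c}))\{c} ⊢ ·
Coarsest stable partition (strong bisimilarity classes):
  B0 = {u0, v0}
  B1 = {u1, v1}
  B2 = {u2, v2}
  B3 = {u3, v3}
u0 ∈ B0, v0 ∈ B0 → same block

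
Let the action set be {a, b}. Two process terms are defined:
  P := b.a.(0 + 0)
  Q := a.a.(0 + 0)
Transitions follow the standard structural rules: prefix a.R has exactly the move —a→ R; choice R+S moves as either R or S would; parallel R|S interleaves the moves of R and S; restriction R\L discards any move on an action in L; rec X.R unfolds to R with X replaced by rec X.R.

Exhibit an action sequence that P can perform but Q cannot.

Reachable graph of P (3 states):
  p0 = b.a.(0 + 0) | -b-> p1
  p1 = a.(0 + 0) | -a-> p2
  p2 = 0 + 0 | stopped
Reachable graph of Q (3 states):
  q0 = a.a.(0 + 0) | -a-> q1
  q1 = a.(0 + 0) | -a-> q2
  q2 = 0 + 0 | stopped
Executing b from P (initial set {p0}):
  step 1 (b): {p1}
  P completes σ.
Executing b from Q (initial set {q0}):
  step 1 (b): ∅ (Q stuck)

b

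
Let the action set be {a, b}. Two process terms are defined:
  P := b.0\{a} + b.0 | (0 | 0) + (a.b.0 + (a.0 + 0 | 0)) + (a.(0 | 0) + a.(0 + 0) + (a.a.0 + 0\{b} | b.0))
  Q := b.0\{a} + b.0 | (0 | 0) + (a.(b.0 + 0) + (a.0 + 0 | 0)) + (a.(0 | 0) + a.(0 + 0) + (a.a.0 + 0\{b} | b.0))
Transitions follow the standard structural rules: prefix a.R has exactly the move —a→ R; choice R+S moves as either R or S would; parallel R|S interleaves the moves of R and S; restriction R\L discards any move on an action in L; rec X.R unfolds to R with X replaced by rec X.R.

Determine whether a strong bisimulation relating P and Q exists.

bisimilar

Reachable graph of P (9 states):
  u0 = b.0\{a} + b.0 | (0 | 0) + (a.b.0 + (a.0 + 0 | 0)) + (a.(0 | 0) + a.(0 + 0) + (a.a.0 + 0\{b} | b.0)) → =a=> u1, =a=> u2, =a=> u3, =a=> u4, =a=> u5, =b=> u6, =b=> u7, =b=> u8
  u1 = 0 → deadlocked
  u2 = 0 + 0 → deadlocked
  u3 = 0 | 0 → deadlocked
  u4 = a.0 → =a=> u1
  u5 = b.0 → =b=> u1
  u6 = 0 | (0 | 0) → deadlocked
  u7 = 0\{a} → deadlocked
  u8 = 0\{b} | 0 → deadlocked
Reachable graph of Q (9 states):
  v0 = b.0\{a} + b.0 | (0 | 0) + (a.(b.0 + 0) + (a.0 + 0 | 0)) + (a.(0 | 0) + a.(0 + 0) + (a.a.0 + 0\{b} | b.0)) → =a=> v1, =a=> v2, =a=> v3, =a=> v4, =a=> v5, =b=> v6, =b=> v7, =b=> v8
  v1 = 0 → deadlocked
  v2 = 0 + 0 → deadlocked
  v3 = 0 | 0 → deadlocked
  v4 = a.0 → =a=> v1
  v5 = b.0 + 0 → =b=> v1
  v6 = 0 | (0 | 0) → deadlocked
  v7 = 0\{a} → deadlocked
  v8 = 0\{b} | 0 → deadlocked
Bisimilarity quotient blocks:
  B0 = {u0, v0}
  B1 = {u1, u2, u3, u6, u7, u8, v1, v2, v3, v6, v7, v8}
  B2 = {u5, v5}
  B3 = {u4, v4}
u0 ∈ B0, v0 ∈ B0 → same block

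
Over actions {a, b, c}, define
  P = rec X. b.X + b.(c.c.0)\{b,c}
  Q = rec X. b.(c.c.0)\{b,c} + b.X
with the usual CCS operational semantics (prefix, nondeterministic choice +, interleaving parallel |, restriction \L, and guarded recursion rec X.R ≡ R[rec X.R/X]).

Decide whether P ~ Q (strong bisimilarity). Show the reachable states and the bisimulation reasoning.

P ~ Q

LTS(P): 2 reachable states
  s0 = rec X. b.X + b.(c.c.0)\{b,c} | =b=> s0, =b=> s1
  s1 = (c.c.0)\{b,c} | deadlocked
LTS(Q): 2 reachable states
  t0 = rec X. b.(c.c.0)\{b,c} + b.X | =b=> t0, =b=> t1
  t1 = (c.c.0)\{b,c} | deadlocked
Partition-refinement fixed point:
  B0 = {s0, t0}
  B1 = {s1, t1}
s0 ∈ B0, t0 ∈ B0 → same block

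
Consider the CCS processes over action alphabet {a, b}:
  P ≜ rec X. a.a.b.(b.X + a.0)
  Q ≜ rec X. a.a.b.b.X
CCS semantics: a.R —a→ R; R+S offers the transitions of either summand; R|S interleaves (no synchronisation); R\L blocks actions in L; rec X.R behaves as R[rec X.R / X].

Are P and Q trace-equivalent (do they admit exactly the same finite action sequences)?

trace-distinct — witness ⟨aaba⟩

P's transition system — 5 states:
  u0 = rec X. a.a.b.(b.X + a.0) has moves =a=> u1
  u1 = a.b.(b.(rec X. a.a.b.(b.X + a.0)) + a.0) has moves =a=> u2
  u2 = b.(b.(rec X. a.a.b.(b.X + a.0)) + a.0) has moves =b=> u3
  u3 = b.(rec X. a.a.b.(b.X + a.0)) + a.0 has moves =a=> u4, =b=> u0
  u4 = 0 has moves (no moves)
Q's transition system — 4 states:
  v0 = rec X. a.a.b.b.X has moves =a=> v1
  v1 = a.b.b.(rec X. a.a.b.b.X) has moves =a=> v2
  v2 = b.b.(rec X. a.a.b.b.X) has moves =b=> v3
  v3 = b.(rec X. a.a.b.b.X) has moves =b=> v0
Executing aaba from P (initial set {u0}):
  after a @ step 1: {u1}
  after a @ step 2: {u2}
  after b @ step 3: {u3}
  after a @ step 4: {u4}
  P completes σ.
Executing aaba from Q (initial set {v0}):
  after a @ step 1: {v1}
  after a @ step 2: {v2}
  after b @ step 3: {v3}
  after a @ step 4: ∅ (Q stuck)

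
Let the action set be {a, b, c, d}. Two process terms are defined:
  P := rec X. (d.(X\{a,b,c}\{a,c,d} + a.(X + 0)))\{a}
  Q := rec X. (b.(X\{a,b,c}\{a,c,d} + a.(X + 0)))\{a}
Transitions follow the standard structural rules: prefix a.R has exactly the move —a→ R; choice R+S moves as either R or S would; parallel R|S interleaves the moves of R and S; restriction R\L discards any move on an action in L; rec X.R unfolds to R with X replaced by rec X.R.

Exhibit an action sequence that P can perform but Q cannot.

d

LTS(P): 2 reachable states
  s0 = rec X. (d.(X\{a,b,c}\{a,c,d} + a.(X + 0)))\{a} ⊢ =d=> s1
  s1 = ((rec X. (d.(X\{a,b,c}\{a,c,d} + a.(X + 0)))\{a})\{a,b,c}\{a,c,d} + a.((rec X. (d.(X\{a,b,c}\{a,c,d} + a.(X + 0)))\{a}) + 0))\{a} ⊢ ∅
LTS(Q): 2 reachable states
  t0 = rec X. (b.(X\{a,b,c}\{a,c,d} + a.(X + 0)))\{a} ⊢ =b=> t1
  t1 = ((rec X. (b.(X\{a,b,c}\{a,c,d} + a.(X + 0)))\{a})\{a,b,c}\{a,c,d} + a.((rec X. (b.(X\{a,b,c}\{a,c,d} + a.(X + 0)))\{a}) + 0))\{a} ⊢ ∅
Trace ⟨d⟩ through P, begin at {s0}:
  [1] d ⇒ {s1}
  — P admits the full trace.
Trace ⟨d⟩ through Q, begin at {t0}:
  [1] d ⇒ ∅ (Q stuck)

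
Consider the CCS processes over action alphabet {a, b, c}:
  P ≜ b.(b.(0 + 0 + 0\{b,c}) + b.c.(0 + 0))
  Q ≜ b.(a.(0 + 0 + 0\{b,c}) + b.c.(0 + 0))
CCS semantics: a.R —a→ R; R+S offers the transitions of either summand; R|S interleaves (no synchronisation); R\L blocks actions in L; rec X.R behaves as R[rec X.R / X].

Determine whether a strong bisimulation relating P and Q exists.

P ≁ Q

Reachable graph of P (5 states):
  u0 = b.(b.(0 + 0 + 0\{b,c}) + b.c.(0 + 0)) → —b→ u1
  u1 = b.(0 + 0 + 0\{b,c}) + b.c.(0 + 0) → —b→ u2, —b→ u3
  u2 = 0 + 0 + 0\{b,c} → (no moves)
  u3 = c.(0 + 0) → —c→ u4
  u4 = 0 + 0 → (no moves)
Reachable graph of Q (5 states):
  v0 = b.(a.(0 + 0 + 0\{b,c}) + b.c.(0 + 0)) → —b→ v1
  v1 = a.(0 + 0 + 0\{b,c}) + b.c.(0 + 0) → —a→ v2, —b→ v3
  v2 = 0 + 0 + 0\{b,c} → (no moves)
  v3 = c.(0 + 0) → —c→ v4
  v4 = 0 + 0 → (no moves)
Partition-refinement fixed point:
  B0 = {u0}
  B1 = {u1}
  B2 = {u2, u4, v2, v4}
  B3 = {u3, v3}
  B4 = {v0}
  B5 = {v1}
u0 ∈ B0, v0 ∈ B4 → different blocks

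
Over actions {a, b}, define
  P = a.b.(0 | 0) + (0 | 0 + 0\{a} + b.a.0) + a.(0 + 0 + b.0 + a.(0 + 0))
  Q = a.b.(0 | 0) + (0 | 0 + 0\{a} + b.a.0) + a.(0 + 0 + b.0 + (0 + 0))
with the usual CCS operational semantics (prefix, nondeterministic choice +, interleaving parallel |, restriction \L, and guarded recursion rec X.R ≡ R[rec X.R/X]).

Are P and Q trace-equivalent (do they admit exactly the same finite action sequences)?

traces(P) ≠ traces(Q) — witness ⟨aa⟩

LTS(P): 7 reachable states
  p0 = a.b.(0 | 0) + (0 | 0 + 0\{a} + b.a.0) + a.(0 + 0 + b.0 + a.(0 + 0)) | —a→ p1, —a→ p2, —b→ p3
  p1 = 0 + 0 + b.0 + a.(0 + 0) | —a→ p4, —b→ p5
  p2 = b.(0 | 0) | —b→ p6
  p3 = a.0 | —a→ p5
  p4 = 0 + 0 | stopped
  p5 = 0 | stopped
  p6 = 0 | 0 | stopped
LTS(Q): 6 reachable states
  q0 = a.b.(0 | 0) + (0 | 0 + 0\{a} + b.a.0) + a.(0 + 0 + b.0 + (0 + 0)) | —a→ q1, —a→ q2, —b→ q3
  q1 = 0 + 0 + b.0 + (0 + 0) | —b→ q4
  q2 = b.(0 | 0) | —b→ q5
  q3 = a.0 | —a→ q4
  q4 = 0 | stopped
  q5 = 0 | 0 | stopped
Executing aa from P (initial set {p0}):
  after a @ step 1: {p1, p2}
  after a @ step 2: {p4}
  — P admits the full trace.
Executing aa from Q (initial set {q0}):
  after a @ step 1: {q1, q2}
  after a @ step 2: no successor for Q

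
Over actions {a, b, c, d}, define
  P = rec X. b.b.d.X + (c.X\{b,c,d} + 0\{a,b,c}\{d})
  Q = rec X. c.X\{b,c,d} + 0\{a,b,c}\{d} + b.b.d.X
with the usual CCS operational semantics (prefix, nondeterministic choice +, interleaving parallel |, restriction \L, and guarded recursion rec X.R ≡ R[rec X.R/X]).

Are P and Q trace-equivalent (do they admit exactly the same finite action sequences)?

trace-equivalent

P's transition system — 4 states:
  u0 = rec X. b.b.d.X + (c.X\{b,c,d} + 0\{a,b,c}\{d}) ⊢ --b--▸ u1, --c--▸ u2
  u1 = b.d.(rec X. b.b.d.X + (c.X\{b,c,d} + 0\{a,b,c}\{d})) ⊢ --b--▸ u3
  u2 = (rec X. b.b.d.X + (c.X\{b,c,d} + 0\{a,b,c}\{d}))\{b,c,d} ⊢ ∅
  u3 = d.(rec X. b.b.d.X + (c.X\{b,c,d} + 0\{a,b,c}\{d})) ⊢ --d--▸ u0
Q's transition system — 4 states:
  v0 = rec X. c.X\{b,c,d} + 0\{a,b,c}\{d} + b.b.d.X ⊢ --b--▸ v1, --c--▸ v2
  v1 = b.d.(rec X. c.X\{b,c,d} + 0\{a,b,c}\{d} + b.b.d.X) ⊢ --b--▸ v3
  v2 = (rec X. c.X\{b,c,d} + 0\{a,b,c}\{d} + b.b.d.X)\{b,c,d} ⊢ ∅
  v3 = d.(rec X. c.X\{b,c,d} + 0\{a,b,c}\{d} + b.b.d.X) ⊢ --d--▸ v0
Partition-refinement fixed point:
  B0 = {u0, v0}
  B1 = {u2, v2}
  B2 = {u1, v1}
  B3 = {u3, v3}
u0 ∈ B0, v0 ∈ B0 → same block
Bisimilar ⇒ trace-equivalent.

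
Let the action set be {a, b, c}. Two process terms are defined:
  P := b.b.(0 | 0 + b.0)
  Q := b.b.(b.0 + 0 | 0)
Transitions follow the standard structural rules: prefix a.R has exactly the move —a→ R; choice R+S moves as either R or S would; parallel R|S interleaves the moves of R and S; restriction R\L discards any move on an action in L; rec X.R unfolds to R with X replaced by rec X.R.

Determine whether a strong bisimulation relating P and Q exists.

LTS(P): 4 reachable states
  m0 = b.b.(0 | 0 + b.0) | —b→ m1
  m1 = b.(0 | 0 + b.0) | —b→ m2
  m2 = 0 | 0 + b.0 | —b→ m3
  m3 = 0 | (no moves)
LTS(Q): 4 reachable states
  n0 = b.b.(b.0 + 0 | 0) | —b→ n1
  n1 = b.(b.0 + 0 | 0) | —b→ n2
  n2 = b.0 + 0 | 0 | —b→ n3
  n3 = 0 | (no moves)
Bisimilarity quotient blocks:
  B0 = {m0, n0}
  B1 = {m1, n1}
  B2 = {m2, n2}
  B3 = {m3, n3}
m0 ∈ B0, n0 ∈ B0 → same block

YES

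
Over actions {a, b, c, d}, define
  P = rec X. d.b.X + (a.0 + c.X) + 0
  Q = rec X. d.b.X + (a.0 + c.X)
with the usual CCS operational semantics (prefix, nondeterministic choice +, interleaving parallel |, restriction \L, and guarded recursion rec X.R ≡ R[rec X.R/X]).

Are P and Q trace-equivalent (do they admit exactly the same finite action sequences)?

traces(P) = traces(Q)

Reachable graph of P (3 states):
  m0 = rec X. d.b.X + (a.0 + c.X) + 0 | -a-> m1, -c-> m0, -d-> m2
  m1 = 0 | deadlocked
  m2 = b.(rec X. d.b.X + (a.0 + c.X) + 0) | -b-> m0
Reachable graph of Q (3 states):
  n0 = rec X. d.b.X + (a.0 + c.X) | -a-> n1, -c-> n0, -d-> n2
  n1 = 0 | deadlocked
  n2 = b.(rec X. d.b.X + (a.0 + c.X)) | -b-> n0
Partition-refinement fixed point:
  B0 = {m0, n0}
  B1 = {m1, n1}
  B2 = {m2, n2}
m0 ∈ B0, n0 ∈ B0 → same block
Bisimilar ⇒ trace-equivalent.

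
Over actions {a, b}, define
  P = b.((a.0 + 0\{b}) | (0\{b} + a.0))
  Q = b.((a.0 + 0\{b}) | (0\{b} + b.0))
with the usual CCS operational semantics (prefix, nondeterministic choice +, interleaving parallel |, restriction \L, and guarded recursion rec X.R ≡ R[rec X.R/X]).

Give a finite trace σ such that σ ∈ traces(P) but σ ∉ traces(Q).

baa

LTS(P): 5 reachable states
  p0 = b.((a.0 + 0\{b}) | (0\{b} + a.0)) | -b-> p1
  p1 = (a.0 + 0\{b}) | (0\{b} + a.0) | -a-> p2, -a-> p3
  p2 = (a.0 + 0\{b}) | 0 | -a-> p4
  p3 = 0 | (0\{b} + a.0) | -a-> p4
  p4 = 0 | 0 | stopped
LTS(Q): 5 reachable states
  q0 = b.((a.0 + 0\{b}) | (0\{b} + b.0)) | -b-> q1
  q1 = (a.0 + 0\{b}) | (0\{b} + b.0) | -a-> q2, -b-> q3
  q2 = 0 | (0\{b} + b.0) | -b-> q4
  q3 = (a.0 + 0\{b}) | 0 | -a-> q4
  q4 = 0 | 0 | stopped
Run σ = ⟨baa⟩ on P: start {p0}
  after b @ step 1: {p1}
  after a @ step 2: {p2, p3}
  after a @ step 3: {p4}
  — P admits the full trace.
Run σ = ⟨baa⟩ on Q: start {q0}
  after b @ step 1: {q1}
  after a @ step 2: {q2}
  after a @ step 3: no successor for Q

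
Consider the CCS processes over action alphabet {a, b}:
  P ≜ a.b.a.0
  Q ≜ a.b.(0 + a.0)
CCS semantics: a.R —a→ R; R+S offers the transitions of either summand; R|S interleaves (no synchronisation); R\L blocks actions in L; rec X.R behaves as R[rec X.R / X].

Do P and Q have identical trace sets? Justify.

traces(P) = traces(Q)

Reachable graph of P (4 states):
  m0 = a.b.a.0 :: ··a··> m1
  m1 = b.a.0 :: ··b··> m2
  m2 = a.0 :: ··a··> m3
  m3 = 0 :: stopped
Reachable graph of Q (4 states):
  n0 = a.b.(0 + a.0) :: ··a··> n1
  n1 = b.(0 + a.0) :: ··b··> n2
  n2 = 0 + a.0 :: ··a··> n3
  n3 = 0 :: stopped
Coarsest stable partition (strong bisimilarity classes):
  B0 = {m0, n0}
  B1 = {m1, n1}
  B2 = {m2, n2}
  B3 = {m3, n3}
m0 ∈ B0, n0 ∈ B0 → same block
Bisimilar ⇒ trace-equivalent.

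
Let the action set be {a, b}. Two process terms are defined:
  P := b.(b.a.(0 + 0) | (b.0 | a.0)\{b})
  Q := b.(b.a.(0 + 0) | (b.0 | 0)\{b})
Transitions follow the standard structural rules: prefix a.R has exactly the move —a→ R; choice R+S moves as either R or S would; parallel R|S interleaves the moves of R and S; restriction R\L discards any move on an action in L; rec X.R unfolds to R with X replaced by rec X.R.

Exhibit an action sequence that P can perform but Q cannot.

LTS(P): 7 reachable states
  s0 = b.(b.a.(0 + 0) | (b.0 | a.0)\{b}) ⊢ --b--▸ s1
  s1 = b.a.(0 + 0) | (b.0 | a.0)\{b} ⊢ --a--▸ s2, --b--▸ s3
  s2 = b.a.(0 + 0) | (b.0 | 0)\{b} ⊢ --b--▸ s4
  s3 = a.(0 + 0) | (b.0 | a.0)\{b} ⊢ --a--▸ s4, --a--▸ s5
  s4 = a.(0 + 0) | (b.0 | 0)\{b} ⊢ --a--▸ s6
  s5 = (0 + 0) | (b.0 | a.0)\{b} ⊢ --a--▸ s6
  s6 = (0 + 0) | (b.0 | 0)\{b} ⊢ ∅
LTS(Q): 4 reachable states
  t0 = b.(b.a.(0 + 0) | (b.0 | 0)\{b}) ⊢ --b--▸ t1
  t1 = b.a.(0 + 0) | (b.0 | 0)\{b} ⊢ --b--▸ t2
  t2 = a.(0 + 0) | (b.0 | 0)\{b} ⊢ --a--▸ t3
  t3 = (0 + 0) | (b.0 | 0)\{b} ⊢ ∅
Trace ⟨ba⟩ through P, begin at {s0}:
  [1] b ⇒ {s1}
  [2] a ⇒ {s2}
  — P admits the full trace.
Trace ⟨ba⟩ through Q, begin at {t0}:
  [1] b ⇒ {t1}
  [2] a ⇒ ∅  — Q cannot continue

ba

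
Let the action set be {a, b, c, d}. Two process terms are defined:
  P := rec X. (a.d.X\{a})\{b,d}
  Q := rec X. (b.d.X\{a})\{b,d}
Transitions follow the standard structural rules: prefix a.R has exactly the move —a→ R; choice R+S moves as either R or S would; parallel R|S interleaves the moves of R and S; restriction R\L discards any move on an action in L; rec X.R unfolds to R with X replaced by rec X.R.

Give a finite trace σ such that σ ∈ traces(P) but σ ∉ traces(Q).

Reachable graph of P (2 states):
  m0 = rec X. (a.d.X\{a})\{b,d} → —a→ m1
  m1 = (d.(rec X. (a.d.X\{a})\{b,d})\{a})\{b,d} → ∅
Reachable graph of Q (1 states):
  n0 = rec X. (b.d.X\{a})\{b,d} → ∅
Executing a from P (initial set {m0}):
  step 1 (a): {m1}
  — P admits the full trace.
Executing a from Q (initial set {n0}):
  step 1 (a): no successor for Q

a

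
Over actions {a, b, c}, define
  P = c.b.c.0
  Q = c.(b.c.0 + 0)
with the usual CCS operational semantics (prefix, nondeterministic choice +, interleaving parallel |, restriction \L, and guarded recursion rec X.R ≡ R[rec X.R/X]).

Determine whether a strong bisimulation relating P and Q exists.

P's transition system — 4 states:
  s0 = c.b.c.0 has moves =c=> s1
  s1 = b.c.0 has moves =b=> s2
  s2 = c.0 has moves =c=> s3
  s3 = 0 has moves stopped
Q's transition system — 4 states:
  t0 = c.(b.c.0 + 0) has moves =c=> t1
  t1 = b.c.0 + 0 has moves =b=> t2
  t2 = c.0 has moves =c=> t3
  t3 = 0 has moves stopped
Bisimilarity quotient blocks:
  B0 = {s0, t0}
  B1 = {s1, t1}
  B2 = {s2, t2}
  B3 = {s3, t3}
s0 ∈ B0, t0 ∈ B0 → same block

YES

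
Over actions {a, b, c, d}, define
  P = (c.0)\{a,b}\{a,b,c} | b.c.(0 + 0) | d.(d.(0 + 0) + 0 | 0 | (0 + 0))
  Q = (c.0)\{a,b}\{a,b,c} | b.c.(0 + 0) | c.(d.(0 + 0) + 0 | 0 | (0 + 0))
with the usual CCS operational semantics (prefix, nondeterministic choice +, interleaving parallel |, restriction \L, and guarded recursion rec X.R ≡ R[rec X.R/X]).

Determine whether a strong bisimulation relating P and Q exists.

P ≁ Q

Reachable graph of P (9 states):
  u0 = (c.0)\{a,b}\{a,b,c} | b.c.(0 + 0) | d.(d.(0 + 0) + 0 | 0 | (0 + 0)) ⊢ -b-> u1, -d-> u2
  u1 = (c.0)\{a,b}\{a,b,c} | c.(0 + 0) | d.(d.(0 + 0) + 0 | 0 | (0 + 0)) ⊢ -c-> u3, -d-> u4
  u2 = (c.0)\{a,b}\{a,b,c} | b.c.(0 + 0) | (d.(0 + 0) + 0 | 0 | (0 + 0)) ⊢ -b-> u4, -d-> u5
  u3 = (c.0)\{a,b}\{a,b,c} | (0 + 0) | d.(d.(0 + 0) + 0 | 0 | (0 + 0)) ⊢ -d-> u6
  u4 = (c.0)\{a,b}\{a,b,c} | c.(0 + 0) | (d.(0 + 0) + 0 | 0 | (0 + 0)) ⊢ -c-> u6, -d-> u7
  u5 = (c.0)\{a,b}\{a,b,c} | b.c.(0 + 0) | (0 + 0) ⊢ -b-> u7
  u6 = (c.0)\{a,b}\{a,b,c} | (0 + 0) | (d.(0 + 0) + 0 | 0 | (0 + 0)) ⊢ -d-> u8
  u7 = (c.0)\{a,b}\{a,b,c} | c.(0 + 0) | (0 + 0) ⊢ -c-> u8
  u8 = (c.0)\{a,b}\{a,b,c} | (0 + 0) | (0 + 0) ⊢ ·
Reachable graph of Q (9 states):
  v0 = (c.0)\{a,b}\{a,b,c} | b.c.(0 + 0) | c.(d.(0 + 0) + 0 | 0 | (0 + 0)) ⊢ -b-> v1, -c-> v2
  v1 = (c.0)\{a,b}\{a,b,c} | c.(0 + 0) | c.(d.(0 + 0) + 0 | 0 | (0 + 0)) ⊢ -c-> v3, -c-> v4
  v2 = (c.0)\{a,b}\{a,b,c} | b.c.(0 + 0) | (d.(0 + 0) + 0 | 0 | (0 + 0)) ⊢ -b-> v4, -d-> v5
  v3 = (c.0)\{a,b}\{a,b,c} | (0 + 0) | c.(d.(0 + 0) + 0 | 0 | (0 + 0)) ⊢ -c-> v6
  v4 = (c.0)\{a,b}\{a,b,c} | c.(0 + 0) | (d.(0 + 0) + 0 | 0 | (0 + 0)) ⊢ -c-> v6, -d-> v7
  v5 = (c.0)\{a,b}\{a,b,c} | b.c.(0 + 0) | (0 + 0) ⊢ -b-> v7
  v6 = (c.0)\{a,b}\{a,b,c} | (0 + 0) | (d.(0 + 0) + 0 | 0 | (0 + 0)) ⊢ -d-> v8
  v7 = (c.0)\{a,b}\{a,b,c} | c.(0 + 0) | (0 + 0) ⊢ -c-> v8
  v8 = (c.0)\{a,b}\{a,b,c} | (0 + 0) | (0 + 0) ⊢ ·
Partition-refinement fixed point:
  B0 = {u0}
  B1 = {u1}
  B2 = {u3}
  B3 = {u6, v6}
  B4 = {u8, v8}
  B5 = {u4, v4}
  B6 = {u7, v7}
  B7 = {u2, v2}
  B8 = {u5, v5}
  B9 = {v0}
  B10 = {v1}
  B11 = {v3}
u0 ∈ B0, v0 ∈ B9 → different blocks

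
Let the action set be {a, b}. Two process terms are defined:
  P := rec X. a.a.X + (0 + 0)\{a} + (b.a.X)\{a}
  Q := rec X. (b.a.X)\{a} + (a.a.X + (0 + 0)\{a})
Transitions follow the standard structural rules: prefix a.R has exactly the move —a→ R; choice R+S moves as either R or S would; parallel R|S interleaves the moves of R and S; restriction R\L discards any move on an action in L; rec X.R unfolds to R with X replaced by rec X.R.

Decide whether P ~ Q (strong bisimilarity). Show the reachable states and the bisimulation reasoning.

YES

Reachable graph of P (3 states):
  u0 = rec X. a.a.X + (0 + 0)\{a} + (b.a.X)\{a} | -a-> u1, -b-> u2
  u1 = a.(rec X. a.a.X + (0 + 0)\{a} + (b.a.X)\{a}) | -a-> u0
  u2 = (a.(rec X. a.a.X + (0 + 0)\{a} + (b.a.X)\{a}))\{a} | ·
Reachable graph of Q (3 states):
  v0 = rec X. (b.a.X)\{a} + (a.a.X + (0 + 0)\{a}) | -a-> v1, -b-> v2
  v1 = a.(rec X. (b.a.X)\{a} + (a.a.X + (0 + 0)\{a})) | -a-> v0
  v2 = (a.(rec X. (b.a.X)\{a} + (a.a.X + (0 + 0)\{a})))\{a} | ·
Bisimilarity quotient blocks:
  B0 = {u0, v0}
  B1 = {u1, v1}
  B2 = {u2, v2}
u0 ∈ B0, v0 ∈ B0 → same block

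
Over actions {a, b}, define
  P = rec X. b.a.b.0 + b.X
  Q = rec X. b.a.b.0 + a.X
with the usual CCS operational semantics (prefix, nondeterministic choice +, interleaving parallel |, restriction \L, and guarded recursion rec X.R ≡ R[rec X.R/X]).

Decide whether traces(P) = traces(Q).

P's transition system — 4 states:
  m0 = rec X. b.a.b.0 + b.X → --b--▸ m0, --b--▸ m1
  m1 = a.b.0 → --a--▸ m2
  m2 = b.0 → --b--▸ m3
  m3 = 0 → ·
Q's transition system — 4 states:
  n0 = rec X. b.a.b.0 + a.X → --a--▸ n0, --b--▸ n1
  n1 = a.b.0 → --a--▸ n2
  n2 = b.0 → --b--▸ n3
  n3 = 0 → ·
Trace ⟨bb⟩ through P, begin at {m0}:
  step 1 (b): {m0, m1}
  step 2 (b): {m0, m1}
  — P admits the full trace.
Trace ⟨bb⟩ through Q, begin at {n0}:
  step 1 (b): {n1}
  step 2 (b): no successor for Q

traces(P) ≠ traces(Q) — witness ⟨bb⟩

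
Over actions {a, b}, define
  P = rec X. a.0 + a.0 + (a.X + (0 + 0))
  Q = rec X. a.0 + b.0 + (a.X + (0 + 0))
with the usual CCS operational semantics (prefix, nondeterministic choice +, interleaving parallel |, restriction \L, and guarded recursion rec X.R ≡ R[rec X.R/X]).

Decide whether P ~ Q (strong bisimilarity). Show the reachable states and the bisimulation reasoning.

not bisimilar

P's transition system — 2 states:
  m0 = rec X. a.0 + a.0 + (a.X + (0 + 0)) → =a=> m0, =a=> m1
  m1 = 0 → stopped
Q's transition system — 2 states:
  n0 = rec X. a.0 + b.0 + (a.X + (0 + 0)) → =a=> n0, =a=> n1, =b=> n1
  n1 = 0 → stopped
Partition-refinement fixed point:
  B0 = {m0}
  B1 = {m1, n1}
  B2 = {n0}
m0 ∈ B0, n0 ∈ B2 → different blocks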